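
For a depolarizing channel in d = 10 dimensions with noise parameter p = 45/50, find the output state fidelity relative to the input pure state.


F = (1-p) + p/d
= (1 - 0.9000) + 0.9000/10
= 0.1000 + 0.0900
= 0.1900

0.1900


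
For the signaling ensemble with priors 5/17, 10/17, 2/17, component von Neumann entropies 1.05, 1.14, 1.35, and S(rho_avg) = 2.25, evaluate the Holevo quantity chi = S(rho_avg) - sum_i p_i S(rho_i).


chi = S(rho) - sum_i p_i * S(rho_i)
Weighted entropy = 5/17 * 1.05 + 10/17 * 1.14 + 2/17 * 1.35
= 1.1382
chi = 2.25 - 1.1382
= 1.1118

1.1118


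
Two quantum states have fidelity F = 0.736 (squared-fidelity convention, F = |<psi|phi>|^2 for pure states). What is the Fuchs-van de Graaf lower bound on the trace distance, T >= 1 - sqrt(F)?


Fuchs-van de Graaf (squared-fidelity convention): 1 - sqrt(F) <= T <= sqrt(1 - F).
Lower bound: T >= 1 - sqrt(F)
sqrt(F) = sqrt(0.736) = 0.8579
T >= 1 - 0.8579
T >= 0.1421

0.1421


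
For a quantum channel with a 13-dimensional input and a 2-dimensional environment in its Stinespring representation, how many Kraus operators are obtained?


Tracing out the environment in an orthonormal basis {|i>_E} gives Kraus operators K_i = <i|_E U |0>_E.
Number of Kraus operators = dim(H_env) = d_env
= 2

2


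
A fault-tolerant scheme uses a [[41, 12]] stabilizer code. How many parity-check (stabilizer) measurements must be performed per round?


For an [[n,k]] stabilizer code:
Number of stabilizer generators = n - k
= 41 - 12
= 29

29


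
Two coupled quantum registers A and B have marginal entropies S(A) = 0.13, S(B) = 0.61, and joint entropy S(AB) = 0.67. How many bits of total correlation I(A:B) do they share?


I(A:B) = S(A) + S(B) - S(AB)
= 0.13 + 0.61 - 0.67
= 0.0700

0.0700


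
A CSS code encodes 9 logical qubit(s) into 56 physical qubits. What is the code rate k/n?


Code rate R = k/n
= 9/56
= 0.1607

0.1607


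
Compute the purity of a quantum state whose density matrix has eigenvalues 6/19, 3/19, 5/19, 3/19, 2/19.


tr(rho^2) = sum of eigenvalues squared
= (6/19)^2 + (3/19)^2 + (5/19)^2 + (3/19)^2 + (2/19)^2
= (36 + 9 + 25 + 9 + 4) / 361
= 83/361
= 0.2299

0.2299


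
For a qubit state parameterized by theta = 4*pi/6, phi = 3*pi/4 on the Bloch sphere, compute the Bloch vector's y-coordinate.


theta = 2.0944, phi = 2.3562
r_y = sin(theta)*sin(phi) = 0.8660 * 0.7071
r_y = 0.6124

0.6124


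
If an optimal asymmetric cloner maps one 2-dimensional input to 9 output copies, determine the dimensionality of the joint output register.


Output space = H^(tensor 9) where dim(H) = 2
dim = 2^9
= 4 (after 2 factors)
= 8 (after 3 factors)
= 16 (after 4 factors)
= 32 (after 5 factors)
= 64 (after 6 factors)
= 128 (after 7 factors)
= 256 (after 8 factors)
= 512 (after 9 factors)
= 512

512


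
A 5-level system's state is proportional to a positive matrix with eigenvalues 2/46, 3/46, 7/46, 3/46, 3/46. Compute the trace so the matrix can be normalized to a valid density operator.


tr(M) = sum of eigenvalues
= 2/46 + 3/46 + 7/46 + 3/46 + 3/46
= 18/46
= 0.3913

0.3913


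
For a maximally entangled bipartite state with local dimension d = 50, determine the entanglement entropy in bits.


For a maximally entangled state in d x d:
S = log2(d) = log2(50)
= 5.6439

5.6439


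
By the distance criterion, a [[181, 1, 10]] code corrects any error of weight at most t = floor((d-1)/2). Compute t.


Code parameters: [[181, 1, 10]], distance d = 10.
Number of correctable errors = floor((d-1)/2)
= floor((10 - 1)/2)
= floor(9/2)
= 4

4


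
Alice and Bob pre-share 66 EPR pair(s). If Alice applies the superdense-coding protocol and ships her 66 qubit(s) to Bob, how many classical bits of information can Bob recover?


Superdense coding allows 2 classical bits per shared entangled pair.
66 pair(s) -> 2 * 66 = 132 classical bits

132


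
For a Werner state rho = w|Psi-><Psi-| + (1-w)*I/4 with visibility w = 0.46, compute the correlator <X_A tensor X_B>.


|Psi-> = (|01> - |10>)/sqrt(2)
For the pure Bell state, <X_A X_B> = -1 (Bell-state Pauli correlator).
The maximally-mixed part I/4 has tr(I/4 * P tensor P) = 0 for any traceless Pauli P.
So <X_A X_B>_rho = w * (-1) + (1 - w) * 0
= 0.46 * (-1)
= -0.4600

-0.4600


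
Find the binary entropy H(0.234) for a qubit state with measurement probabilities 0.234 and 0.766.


S = -p*log2(p) - (1-p)*log2(1-p)
p = 0.2340, 1-p = 0.7660
= -0.2340 * log2(0.2340) - 0.7660 * log2(0.7660)
= -(-0.4903) - (-0.2946)
= 0.7849

0.7849


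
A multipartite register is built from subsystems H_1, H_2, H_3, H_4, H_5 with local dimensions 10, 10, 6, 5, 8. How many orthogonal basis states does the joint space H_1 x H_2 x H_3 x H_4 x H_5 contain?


dim(H_1 x H_2 x H_3 x H_4 x H_5) = 10 * 10 * 6 * 5 * 8
= 100 * 6 * 5 * 8
= 600 * 5 * 8
= 3000 * 8
= 24000

24000


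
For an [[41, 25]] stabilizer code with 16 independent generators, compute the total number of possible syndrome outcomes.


Each stabilizer generator gives a binary (+1 or -1) measurement outcome.
With 16 independent generators:
Total syndromes = 2^16
= 65536

65536


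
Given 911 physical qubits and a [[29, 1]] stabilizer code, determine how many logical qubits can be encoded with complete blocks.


Each code block uses 29 physical qubits for 1 logical qubit(s).
Number of complete blocks = floor(911 / 29) = 31
Logical qubits = 31 * 1
= 31

31


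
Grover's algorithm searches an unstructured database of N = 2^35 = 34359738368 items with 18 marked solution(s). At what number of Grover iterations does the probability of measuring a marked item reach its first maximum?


After j Grover iterations the success probability is P(j) = sin^2((2j+1)*theta), where sin(theta) = sqrt(k/N).
N = 2^35 = 34359738368, k = 18
sin(theta) = sqrt(k/N) = 2.288818359e-05
theta = arcsin(sqrt(k/N)) = 2.28881836e-05 rad
P(j) reaches its first maximum when (2j+1)*theta is as close as possible to pi/2, i.e. j = round(pi/(4*theta) - 1/2).
pi/(4*theta) - 1/2 = 34314.0694
(For comparison, the common estimate pi/4 * sqrt(N/k) = 34314.5694; the exact maximiser is used here.)
Optimal iterations = 34314

34314


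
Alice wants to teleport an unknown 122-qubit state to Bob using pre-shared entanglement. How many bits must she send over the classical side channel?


Quantum teleportation requires 2 classical bits per qubit teleported.
122 qubit(s) -> 2 * 122 = 244 classical bits

244


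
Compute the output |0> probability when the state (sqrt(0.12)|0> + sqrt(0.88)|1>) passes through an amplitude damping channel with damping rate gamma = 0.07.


For amplitude damping with parameter gamma on state sqrt(a)|0> + sqrt(b)|1>:
alpha^2 = 0.12, beta^2 = 0.88
P(|0>) = alpha^2 + gamma * beta^2
= 0.12 + 0.07 * 0.88
= 0.12 + 0.0616
= 0.1816

0.1816


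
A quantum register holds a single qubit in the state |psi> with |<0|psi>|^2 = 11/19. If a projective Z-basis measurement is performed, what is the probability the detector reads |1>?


|alpha|^2 = 11/19 = 0.5789
|beta|^2 = 1 - 11/19 = 8/19 = 0.4211
P(|1>) = |beta|^2 = 0.4211

0.4211


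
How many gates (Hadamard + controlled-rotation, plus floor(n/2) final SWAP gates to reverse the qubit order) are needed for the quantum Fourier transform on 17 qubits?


Hadamard gates: 17
Controlled rotations: n*(n-1)/2 = 17*16/2 = 136
SWAP gates: floor(n/2) = floor(17/2) = 8
Total = 17 + 136 + 8
= 161

161


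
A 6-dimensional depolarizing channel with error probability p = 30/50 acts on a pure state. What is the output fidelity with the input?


F = (1-p) + p/d
= (1 - 0.6000) + 0.6000/6
= 0.4000 + 0.1000
= 0.5000

0.5000


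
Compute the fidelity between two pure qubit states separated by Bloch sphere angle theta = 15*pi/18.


For states separated by angle theta on Bloch sphere:
F = cos^2(theta/2)
theta = 15*pi/18 = 2.6180
theta/2 = 1.3090
cos(theta/2) = 0.2588
F = 0.0670

0.0670


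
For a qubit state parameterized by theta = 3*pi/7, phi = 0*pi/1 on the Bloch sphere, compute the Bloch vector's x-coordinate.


theta = 1.3464, phi = 0.0000
r_x = sin(theta)*cos(phi) = 0.9749 * 1.0000
r_x = 0.9749

0.9749


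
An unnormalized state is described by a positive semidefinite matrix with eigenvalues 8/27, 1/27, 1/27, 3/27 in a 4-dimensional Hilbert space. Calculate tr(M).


tr(M) = sum of eigenvalues
= 8/27 + 1/27 + 1/27 + 3/27
= 13/27
= 0.4815

0.4815


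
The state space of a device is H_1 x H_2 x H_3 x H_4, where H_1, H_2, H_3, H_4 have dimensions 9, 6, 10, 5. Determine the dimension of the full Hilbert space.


dim(H_1 x H_2 x H_3 x H_4) = 9 * 6 * 10 * 5
= 54 * 10 * 5
= 540 * 5
= 2700

2700


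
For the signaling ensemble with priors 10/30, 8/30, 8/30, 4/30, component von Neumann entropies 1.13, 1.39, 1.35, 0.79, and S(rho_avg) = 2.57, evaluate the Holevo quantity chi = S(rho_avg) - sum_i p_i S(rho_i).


chi = S(rho) - sum_i p_i * S(rho_i)
Weighted entropy = 10/30 * 1.13 + 8/30 * 1.39 + 8/30 * 1.35 + 4/30 * 0.79
= 1.2127
chi = 2.57 - 1.2127
= 1.3573

1.3573


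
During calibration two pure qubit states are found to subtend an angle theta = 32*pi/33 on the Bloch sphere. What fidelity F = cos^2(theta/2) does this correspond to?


For states separated by angle theta on Bloch sphere:
F = cos^2(theta/2)
theta = 32*pi/33 = 3.0464
theta/2 = 1.5232
cos(theta/2) = 0.0476
F = 0.0023

0.0023


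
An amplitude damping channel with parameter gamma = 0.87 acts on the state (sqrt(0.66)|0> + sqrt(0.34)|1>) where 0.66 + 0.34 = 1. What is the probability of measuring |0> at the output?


For amplitude damping with parameter gamma on state sqrt(a)|0> + sqrt(b)|1>:
alpha^2 = 0.66, beta^2 = 0.34
P(|0>) = alpha^2 + gamma * beta^2
= 0.66 + 0.87 * 0.34
= 0.66 + 0.2958
= 0.9558

0.9558


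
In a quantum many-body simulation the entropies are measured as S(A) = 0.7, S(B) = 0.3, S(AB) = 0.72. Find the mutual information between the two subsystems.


I(A:B) = S(A) + S(B) - S(AB)
= 0.7 + 0.3 - 0.72
= 0.2800

0.2800


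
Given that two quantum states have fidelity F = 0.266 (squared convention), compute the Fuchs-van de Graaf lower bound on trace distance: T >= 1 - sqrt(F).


Fuchs-van de Graaf (squared-fidelity convention): 1 - sqrt(F) <= T <= sqrt(1 - F).
Lower bound: T >= 1 - sqrt(F)
sqrt(F) = sqrt(0.266) = 0.5158
T >= 1 - 0.5158
T >= 0.4842

0.4842


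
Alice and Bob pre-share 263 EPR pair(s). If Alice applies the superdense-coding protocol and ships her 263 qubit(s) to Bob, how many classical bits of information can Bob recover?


Superdense coding allows 2 classical bits per shared entangled pair.
263 pair(s) -> 2 * 263 = 526 classical bits

526


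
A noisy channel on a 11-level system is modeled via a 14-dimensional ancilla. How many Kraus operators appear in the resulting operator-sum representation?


Tracing out the environment in an orthonormal basis {|i>_E} gives Kraus operators K_i = <i|_E U |0>_E.
Number of Kraus operators = dim(H_env) = d_env
= 14

14


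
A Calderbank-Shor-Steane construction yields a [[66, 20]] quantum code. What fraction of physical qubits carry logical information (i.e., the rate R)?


Code rate R = k/n
= 20/66
= 0.3030

0.3030


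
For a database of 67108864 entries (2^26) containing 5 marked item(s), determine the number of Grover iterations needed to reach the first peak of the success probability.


After j Grover iterations the success probability is P(j) = sin^2((2j+1)*theta), where sin(theta) = sqrt(k/N).
N = 2^26 = 67108864, k = 5
sin(theta) = sqrt(k/N) = 0.0002729575168
theta = arcsin(sqrt(k/N)) = 0.0002729575202 rad
P(j) reaches its first maximum when (2j+1)*theta is as close as possible to pi/2, i.e. j = round(pi/(4*theta) - 1/2).
pi/(4*theta) - 1/2 = 2876.8641
(For comparison, the common estimate pi/4 * sqrt(N/k) = 2877.3641; the exact maximiser is used here.)
Optimal iterations = 2877

2877


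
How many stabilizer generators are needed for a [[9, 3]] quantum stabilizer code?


For an [[n,k]] stabilizer code:
Number of stabilizer generators = n - k
= 9 - 3
= 6

6


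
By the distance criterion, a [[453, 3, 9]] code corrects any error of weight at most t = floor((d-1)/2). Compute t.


Code parameters: [[453, 3, 9]], distance d = 9.
Number of correctable errors = floor((d-1)/2)
= floor((9 - 1)/2)
= floor(8/2)
= 4

4


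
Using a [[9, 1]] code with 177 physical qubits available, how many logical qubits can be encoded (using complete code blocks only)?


Each code block uses 9 physical qubits for 1 logical qubit(s).
Number of complete blocks = floor(177 / 9) = 19
Logical qubits = 19 * 1
= 19

19


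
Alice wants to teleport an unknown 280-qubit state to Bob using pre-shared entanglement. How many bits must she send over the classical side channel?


Quantum teleportation requires 2 classical bits per qubit teleported.
280 qubit(s) -> 2 * 280 = 560 classical bits

560


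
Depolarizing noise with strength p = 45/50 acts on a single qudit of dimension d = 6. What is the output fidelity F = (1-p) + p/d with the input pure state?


F = (1-p) + p/d
= (1 - 0.9000) + 0.9000/6
= 0.1000 + 0.1500
= 0.2500

0.2500


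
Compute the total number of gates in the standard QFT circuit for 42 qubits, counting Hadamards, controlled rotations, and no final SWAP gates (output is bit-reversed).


Hadamard gates: 42
Controlled rotations: n*(n-1)/2 = 42*41/2 = 861
SWAP gates: 0 (omitted)
Total = 42 + 861
= 903

903


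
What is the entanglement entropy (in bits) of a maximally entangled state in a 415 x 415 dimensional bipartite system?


For a maximally entangled state in d x d:
S = log2(d) = log2(415)
= 8.6970

8.6970


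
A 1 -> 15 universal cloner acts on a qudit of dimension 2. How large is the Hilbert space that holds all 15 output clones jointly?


Output space = H^(tensor 15) where dim(H) = 2
dim = 2^15
= 4 (after 2 factors)
= 8 (after 3 factors)
= 16 (after 4 factors)
= 32 (after 5 factors)
= 64 (after 6 factors)
= 128 (after 7 factors)
= 256 (after 8 factors)
= 512 (after 9 factors)
= 1024 (after 10 factors)
= 2048 (after 11 factors)
= 4096 (after 12 factors)
= 8192 (after 13 factors)
= 16384 (after 14 factors)
= 32768 (after 15 factors)
= 32768

32768


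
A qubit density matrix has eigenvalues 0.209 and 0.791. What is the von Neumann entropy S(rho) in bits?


S = -p*log2(p) - (1-p)*log2(1-p)
p = 0.2090, 1-p = 0.7910
= -0.2090 * log2(0.2090) - 0.7910 * log2(0.7910)
= -(-0.4720) - (-0.2676)
= 0.7396

0.7396


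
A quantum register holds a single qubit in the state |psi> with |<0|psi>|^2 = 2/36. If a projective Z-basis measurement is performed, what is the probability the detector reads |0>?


|alpha|^2 = 2/36 = 0.0556
|beta|^2 = 1 - 2/36 = 34/36 = 0.9444
P(|0>) = |alpha|^2 = 0.0556

0.0556


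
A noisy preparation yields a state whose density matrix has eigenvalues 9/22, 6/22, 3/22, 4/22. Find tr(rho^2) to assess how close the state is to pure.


tr(rho^2) = sum of eigenvalues squared
= (9/22)^2 + (6/22)^2 + (3/22)^2 + (4/22)^2
= (81 + 36 + 9 + 16) / 484
= 142/484
= 0.2934

0.2934


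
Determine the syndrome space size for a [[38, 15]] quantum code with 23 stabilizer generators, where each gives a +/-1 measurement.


Each stabilizer generator gives a binary (+1 or -1) measurement outcome.
With 23 independent generators:
Total syndromes = 2^23
= 8388608

8388608


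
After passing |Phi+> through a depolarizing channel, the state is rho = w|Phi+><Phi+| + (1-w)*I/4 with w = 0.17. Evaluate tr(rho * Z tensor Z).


|Phi+> = (|00> + |11>)/sqrt(2)
For the pure Bell state, <Z_A Z_B> = +1 (Bell-state Pauli correlator).
The maximally-mixed part I/4 has tr(I/4 * P tensor P) = 0 for any traceless Pauli P.
So <Z_A Z_B>_rho = w * (+1) + (1 - w) * 0
= 0.17 * (+1)
= 0.1700

0.1700


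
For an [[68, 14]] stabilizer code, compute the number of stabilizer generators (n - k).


For an [[n,k]] stabilizer code:
Number of stabilizer generators = n - k
= 68 - 14
= 54

54


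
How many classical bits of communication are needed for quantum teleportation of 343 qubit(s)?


Quantum teleportation requires 2 classical bits per qubit teleported.
343 qubit(s) -> 2 * 343 = 686 classical bits

686


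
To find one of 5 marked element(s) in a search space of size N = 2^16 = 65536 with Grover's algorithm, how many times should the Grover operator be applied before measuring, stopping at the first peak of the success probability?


After j Grover iterations the success probability is P(j) = sin^2((2j+1)*theta), where sin(theta) = sqrt(k/N).
N = 2^16 = 65536, k = 5
sin(theta) = sqrt(k/N) = 0.008734640537
theta = arcsin(sqrt(k/N)) = 0.008734751608 rad
P(j) reaches its first maximum when (2j+1)*theta is as close as possible to pi/2, i.e. j = round(pi/(4*theta) - 1/2).
pi/(4*theta) - 1/2 = 89.4165
(For comparison, the common estimate pi/4 * sqrt(N/k) = 89.9176; the exact maximiser is used here.)
Optimal iterations = 89

89


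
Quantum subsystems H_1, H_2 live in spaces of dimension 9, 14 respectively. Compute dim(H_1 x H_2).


dim(H_1 x H_2) = 9 * 14
= 126

126


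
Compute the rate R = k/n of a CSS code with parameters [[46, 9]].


Code rate R = k/n
= 9/46
= 0.1957

0.1957


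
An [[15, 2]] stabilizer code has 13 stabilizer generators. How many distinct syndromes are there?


Each stabilizer generator gives a binary (+1 or -1) measurement outcome.
With 13 independent generators:
Total syndromes = 2^13
= 8192

8192


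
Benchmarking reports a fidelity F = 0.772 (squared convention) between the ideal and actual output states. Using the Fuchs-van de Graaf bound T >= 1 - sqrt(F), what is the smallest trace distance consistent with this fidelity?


Fuchs-van de Graaf (squared-fidelity convention): 1 - sqrt(F) <= T <= sqrt(1 - F).
Lower bound: T >= 1 - sqrt(F)
sqrt(F) = sqrt(0.772) = 0.8786
T >= 1 - 0.8786
T >= 0.1214

0.1214


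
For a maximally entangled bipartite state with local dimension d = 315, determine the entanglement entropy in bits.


For a maximally entangled state in d x d:
S = log2(d) = log2(315)
= 8.2992

8.2992


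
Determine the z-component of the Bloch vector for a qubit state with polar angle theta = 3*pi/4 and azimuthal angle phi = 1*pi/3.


theta = 2.3562, phi = 1.0472
r_z = cos(theta) = -0.7071

-0.7071


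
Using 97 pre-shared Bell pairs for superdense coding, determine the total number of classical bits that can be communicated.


Superdense coding allows 2 classical bits per shared entangled pair.
97 pair(s) -> 2 * 97 = 194 classical bits

194


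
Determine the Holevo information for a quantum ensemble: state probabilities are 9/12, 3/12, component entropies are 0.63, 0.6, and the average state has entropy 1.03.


chi = S(rho) - sum_i p_i * S(rho_i)
Weighted entropy = 9/12 * 0.63 + 3/12 * 0.6
= 0.6225
chi = 1.03 - 0.6225
= 0.4075

0.4075


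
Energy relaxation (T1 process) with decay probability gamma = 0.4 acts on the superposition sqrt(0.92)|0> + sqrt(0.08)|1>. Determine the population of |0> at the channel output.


For amplitude damping with parameter gamma on state sqrt(a)|0> + sqrt(b)|1>:
alpha^2 = 0.92, beta^2 = 0.08
P(|0>) = alpha^2 + gamma * beta^2
= 0.92 + 0.4 * 0.08
= 0.92 + 0.0320
= 0.9520

0.9520


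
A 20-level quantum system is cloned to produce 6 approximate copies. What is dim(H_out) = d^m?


Output space = H^(tensor 6) where dim(H) = 20
dim = 20^6
= 400 (after 2 factors)
= 8000 (after 3 factors)
= 160000 (after 4 factors)
= 3200000 (after 5 factors)
= 64000000 (after 6 factors)
= 64000000

64000000


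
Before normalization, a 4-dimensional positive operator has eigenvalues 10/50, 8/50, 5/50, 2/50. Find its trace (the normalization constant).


tr(M) = sum of eigenvalues
= 10/50 + 8/50 + 5/50 + 2/50
= 25/50
= 0.5000

0.5000


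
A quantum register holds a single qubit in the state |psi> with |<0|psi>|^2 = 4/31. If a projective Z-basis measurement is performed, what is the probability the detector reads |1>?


|alpha|^2 = 4/31 = 0.1290
|beta|^2 = 1 - 4/31 = 27/31 = 0.8710
P(|1>) = |beta|^2 = 0.8710

0.8710


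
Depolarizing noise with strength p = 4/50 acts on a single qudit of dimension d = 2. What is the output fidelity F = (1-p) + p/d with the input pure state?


F = (1-p) + p/d
= (1 - 0.0800) + 0.0800/2
= 0.9200 + 0.0400
= 0.9600

0.9600


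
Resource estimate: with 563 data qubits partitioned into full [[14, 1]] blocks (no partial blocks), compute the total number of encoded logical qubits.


Each code block uses 14 physical qubits for 1 logical qubit(s).
Number of complete blocks = floor(563 / 14) = 40
Logical qubits = 40 * 1
= 40

40


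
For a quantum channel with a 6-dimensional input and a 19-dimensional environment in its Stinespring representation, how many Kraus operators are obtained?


Tracing out the environment in an orthonormal basis {|i>_E} gives Kraus operators K_i = <i|_E U |0>_E.
Number of Kraus operators = dim(H_env) = d_env
= 19

19


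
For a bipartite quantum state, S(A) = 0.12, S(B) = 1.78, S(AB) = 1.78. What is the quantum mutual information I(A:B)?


I(A:B) = S(A) + S(B) - S(AB)
= 0.12 + 1.78 - 1.78
= 0.1200

0.1200


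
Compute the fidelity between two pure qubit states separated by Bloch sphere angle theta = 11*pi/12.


For states separated by angle theta on Bloch sphere:
F = cos^2(theta/2)
theta = 11*pi/12 = 2.8798
theta/2 = 1.4399
cos(theta/2) = 0.1305
F = 0.0170

0.0170


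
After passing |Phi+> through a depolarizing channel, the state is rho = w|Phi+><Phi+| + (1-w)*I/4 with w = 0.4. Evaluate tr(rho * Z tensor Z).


|Phi+> = (|00> + |11>)/sqrt(2)
For the pure Bell state, <Z_A Z_B> = +1 (Bell-state Pauli correlator).
The maximally-mixed part I/4 has tr(I/4 * P tensor P) = 0 for any traceless Pauli P.
So <Z_A Z_B>_rho = w * (+1) + (1 - w) * 0
= 0.4 * (+1)
= 0.4000

0.4000


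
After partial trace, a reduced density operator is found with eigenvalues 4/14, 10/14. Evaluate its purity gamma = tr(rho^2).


tr(rho^2) = sum of eigenvalues squared
= (4/14)^2 + (10/14)^2
= (16 + 100) / 196
= 116/196
= 0.5918

0.5918


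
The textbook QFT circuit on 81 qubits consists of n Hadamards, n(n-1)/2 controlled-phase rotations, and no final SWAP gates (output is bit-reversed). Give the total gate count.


Hadamard gates: 81
Controlled rotations: n*(n-1)/2 = 81*80/2 = 3240
SWAP gates: 0 (omitted)
Total = 81 + 3240
= 3321

3321


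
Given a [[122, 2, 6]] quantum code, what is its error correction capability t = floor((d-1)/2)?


Code parameters: [[122, 2, 6]], distance d = 6.
Number of correctable errors = floor((d-1)/2)
= floor((6 - 1)/2)
= floor(5/2)
= 2

2


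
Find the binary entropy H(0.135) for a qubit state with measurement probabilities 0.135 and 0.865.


S = -p*log2(p) - (1-p)*log2(1-p)
p = 0.1350, 1-p = 0.8650
= -0.1350 * log2(0.1350) - 0.8650 * log2(0.8650)
= -(-0.3900) - (-0.1810)
= 0.5710

0.5710


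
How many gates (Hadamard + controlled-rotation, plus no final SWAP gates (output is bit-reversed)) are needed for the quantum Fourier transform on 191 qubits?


Hadamard gates: 191
Controlled rotations: n*(n-1)/2 = 191*190/2 = 18145
SWAP gates: 0 (omitted)
Total = 191 + 18145
= 18336

18336


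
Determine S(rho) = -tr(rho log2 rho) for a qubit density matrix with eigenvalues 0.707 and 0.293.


S = -p*log2(p) - (1-p)*log2(1-p)
p = 0.7070, 1-p = 0.2930
= -0.7070 * log2(0.7070) - 0.2930 * log2(0.2930)
= -(-0.3537) - (-0.5189)
= 0.8726

0.8726


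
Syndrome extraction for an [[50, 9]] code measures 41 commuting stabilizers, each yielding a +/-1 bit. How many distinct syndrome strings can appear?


Each stabilizer generator gives a binary (+1 or -1) measurement outcome.
With 41 independent generators:
Total syndromes = 2^41
= 2199023255552

2199023255552


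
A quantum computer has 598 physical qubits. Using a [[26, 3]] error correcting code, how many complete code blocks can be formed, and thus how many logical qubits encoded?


Each code block uses 26 physical qubits for 3 logical qubit(s).
Number of complete blocks = floor(598 / 26) = 23
Logical qubits = 23 * 3
= 69

69


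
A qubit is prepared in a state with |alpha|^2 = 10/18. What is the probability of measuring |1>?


|alpha|^2 = 10/18 = 0.5556
|beta|^2 = 1 - 10/18 = 8/18 = 0.4444
P(|1>) = |beta|^2 = 0.4444

0.4444


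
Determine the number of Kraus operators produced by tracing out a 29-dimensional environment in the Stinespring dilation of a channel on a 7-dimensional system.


Tracing out the environment in an orthonormal basis {|i>_E} gives Kraus operators K_i = <i|_E U |0>_E.
Number of Kraus operators = dim(H_env) = d_env
= 29

29


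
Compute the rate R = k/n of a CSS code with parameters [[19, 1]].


Code rate R = k/n
= 1/19
= 0.0526

0.0526


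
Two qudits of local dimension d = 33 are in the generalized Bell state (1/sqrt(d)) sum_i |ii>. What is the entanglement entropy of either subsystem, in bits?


For a maximally entangled state in d x d:
S = log2(d) = log2(33)
= 5.0444

5.0444


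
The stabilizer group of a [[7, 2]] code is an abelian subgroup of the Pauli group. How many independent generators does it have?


For an [[n,k]] stabilizer code:
Number of stabilizer generators = n - k
= 7 - 2
= 5

5


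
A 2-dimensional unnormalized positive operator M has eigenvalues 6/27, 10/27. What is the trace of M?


tr(M) = sum of eigenvalues
= 6/27 + 10/27
= 16/27
= 0.5926

0.5926


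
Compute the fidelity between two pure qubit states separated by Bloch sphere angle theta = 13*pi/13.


For states separated by angle theta on Bloch sphere:
F = cos^2(theta/2)
theta = 13*pi/13 = 3.1416
theta/2 = 1.5708
cos(theta/2) = 0.0000
F = 0.0000

0.0000


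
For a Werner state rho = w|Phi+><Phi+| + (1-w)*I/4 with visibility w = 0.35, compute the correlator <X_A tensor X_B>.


|Phi+> = (|00> + |11>)/sqrt(2)
For the pure Bell state, <X_A X_B> = +1 (Bell-state Pauli correlator).
The maximally-mixed part I/4 has tr(I/4 * P tensor P) = 0 for any traceless Pauli P.
So <X_A X_B>_rho = w * (+1) + (1 - w) * 0
= 0.35 * (+1)
= 0.3500

0.3500


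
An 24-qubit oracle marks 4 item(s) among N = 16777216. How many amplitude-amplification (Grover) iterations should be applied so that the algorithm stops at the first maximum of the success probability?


After j Grover iterations the success probability is P(j) = sin^2((2j+1)*theta), where sin(theta) = sqrt(k/N).
N = 2^24 = 16777216, k = 4
sin(theta) = sqrt(k/N) = 0.00048828125
theta = arcsin(sqrt(k/N)) = 0.0004882812694 rad
P(j) reaches its first maximum when (2j+1)*theta is as close as possible to pi/2, i.e. j = round(pi/(4*theta) - 1/2).
pi/(4*theta) - 1/2 = 1607.9954
(For comparison, the common estimate pi/4 * sqrt(N/k) = 1608.4954; the exact maximiser is used here.)
Optimal iterations = 1608

1608


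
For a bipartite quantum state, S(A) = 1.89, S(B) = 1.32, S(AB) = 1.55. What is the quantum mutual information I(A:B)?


I(A:B) = S(A) + S(B) - S(AB)
= 1.89 + 1.32 - 1.55
= 1.6600

1.6600


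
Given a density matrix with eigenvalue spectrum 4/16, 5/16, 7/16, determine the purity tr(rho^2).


tr(rho^2) = sum of eigenvalues squared
= (4/16)^2 + (5/16)^2 + (7/16)^2
= (16 + 25 + 49) / 256
= 90/256
= 0.3516

0.3516


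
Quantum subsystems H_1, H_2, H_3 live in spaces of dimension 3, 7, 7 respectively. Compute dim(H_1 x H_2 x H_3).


dim(H_1 x H_2 x H_3) = 3 * 7 * 7
= 21 * 7
= 147

147


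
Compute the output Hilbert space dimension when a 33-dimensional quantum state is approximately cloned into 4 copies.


Output space = H^(tensor 4) where dim(H) = 33
dim = 33^4
= 1089 (after 2 factors)
= 35937 (after 3 factors)
= 1185921 (after 4 factors)
= 1185921

1185921


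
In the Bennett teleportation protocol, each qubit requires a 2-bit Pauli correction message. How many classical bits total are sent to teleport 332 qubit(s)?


Quantum teleportation requires 2 classical bits per qubit teleported.
332 qubit(s) -> 2 * 332 = 664 classical bits

664


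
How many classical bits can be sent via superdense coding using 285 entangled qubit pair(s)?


Superdense coding allows 2 classical bits per shared entangled pair.
285 pair(s) -> 2 * 285 = 570 classical bits

570


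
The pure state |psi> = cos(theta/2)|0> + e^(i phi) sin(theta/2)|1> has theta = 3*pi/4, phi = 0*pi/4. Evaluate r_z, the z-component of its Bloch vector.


theta = 2.3562, phi = 0.0000
r_z = cos(theta) = -0.7071

-0.7071


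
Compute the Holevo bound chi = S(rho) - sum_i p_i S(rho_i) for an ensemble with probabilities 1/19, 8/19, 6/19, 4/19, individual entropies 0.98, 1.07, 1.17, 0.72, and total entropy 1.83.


chi = S(rho) - sum_i p_i * S(rho_i)
Weighted entropy = 1/19 * 0.98 + 8/19 * 1.07 + 6/19 * 1.17 + 4/19 * 0.72
= 1.0232
chi = 1.83 - 1.0232
= 0.8068

0.8068


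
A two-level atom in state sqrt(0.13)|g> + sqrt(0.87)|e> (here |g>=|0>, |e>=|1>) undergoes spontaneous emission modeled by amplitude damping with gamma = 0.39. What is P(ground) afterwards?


For amplitude damping with parameter gamma on state sqrt(a)|0> + sqrt(b)|1>:
alpha^2 = 0.13, beta^2 = 0.87
P(|0>) = alpha^2 + gamma * beta^2
= 0.13 + 0.39 * 0.87
= 0.13 + 0.3393
= 0.4693

0.4693


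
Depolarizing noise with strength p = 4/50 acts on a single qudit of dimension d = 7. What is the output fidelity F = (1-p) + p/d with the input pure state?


F = (1-p) + p/d
= (1 - 0.0800) + 0.0800/7
= 0.9200 + 0.0114
= 0.9314

0.9314


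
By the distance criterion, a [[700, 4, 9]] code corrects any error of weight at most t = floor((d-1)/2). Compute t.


Code parameters: [[700, 4, 9]], distance d = 9.
Number of correctable errors = floor((d-1)/2)
= floor((9 - 1)/2)
= floor(8/2)
= 4

4


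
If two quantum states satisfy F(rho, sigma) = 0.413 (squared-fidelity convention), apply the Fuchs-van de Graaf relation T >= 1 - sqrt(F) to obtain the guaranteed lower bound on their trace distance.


Fuchs-van de Graaf (squared-fidelity convention): 1 - sqrt(F) <= T <= sqrt(1 - F).
Lower bound: T >= 1 - sqrt(F)
sqrt(F) = sqrt(0.413) = 0.6427
T >= 1 - 0.6427
T >= 0.3573

0.3573


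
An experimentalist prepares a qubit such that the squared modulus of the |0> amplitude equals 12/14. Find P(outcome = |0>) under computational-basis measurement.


|alpha|^2 = 12/14 = 0.8571
|beta|^2 = 1 - 12/14 = 2/14 = 0.1429
P(|0>) = |alpha|^2 = 0.8571

0.8571


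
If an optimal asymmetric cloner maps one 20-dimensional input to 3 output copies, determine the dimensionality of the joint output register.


Output space = H^(tensor 3) where dim(H) = 20
dim = 20^3
= 400 (after 2 factors)
= 8000 (after 3 factors)
= 8000

8000


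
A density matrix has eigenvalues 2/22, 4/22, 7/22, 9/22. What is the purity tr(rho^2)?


tr(rho^2) = sum of eigenvalues squared
= (2/22)^2 + (4/22)^2 + (7/22)^2 + (9/22)^2
= (4 + 16 + 49 + 81) / 484
= 150/484
= 0.3099

0.3099


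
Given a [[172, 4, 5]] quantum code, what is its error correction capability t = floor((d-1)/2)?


Code parameters: [[172, 4, 5]], distance d = 5.
Number of correctable errors = floor((d-1)/2)
= floor((5 - 1)/2)
= floor(4/2)
= 2

2


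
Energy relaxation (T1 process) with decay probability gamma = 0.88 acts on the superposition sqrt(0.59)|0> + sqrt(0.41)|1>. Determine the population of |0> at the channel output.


For amplitude damping with parameter gamma on state sqrt(a)|0> + sqrt(b)|1>:
alpha^2 = 0.59, beta^2 = 0.41
P(|0>) = alpha^2 + gamma * beta^2
= 0.59 + 0.88 * 0.41
= 0.59 + 0.3608
= 0.9508

0.9508


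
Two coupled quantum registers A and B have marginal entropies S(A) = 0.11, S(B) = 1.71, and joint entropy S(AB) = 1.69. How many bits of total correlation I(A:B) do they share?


I(A:B) = S(A) + S(B) - S(AB)
= 0.11 + 1.71 - 1.69
= 0.1300

0.1300


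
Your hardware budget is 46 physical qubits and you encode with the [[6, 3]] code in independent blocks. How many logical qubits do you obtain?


Each code block uses 6 physical qubits for 3 logical qubit(s).
Number of complete blocks = floor(46 / 6) = 7
Logical qubits = 7 * 3
= 21

21


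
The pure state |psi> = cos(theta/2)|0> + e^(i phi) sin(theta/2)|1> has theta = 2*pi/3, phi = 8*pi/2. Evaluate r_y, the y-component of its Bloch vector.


theta = 2.0944, phi = 12.5664
r_y = sin(theta)*sin(phi) = 0.8660 * 0.0000
r_y = 0.0000

0.0000


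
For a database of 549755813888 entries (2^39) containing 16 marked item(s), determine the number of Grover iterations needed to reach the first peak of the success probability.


After j Grover iterations the success probability is P(j) = sin^2((2j+1)*theta), where sin(theta) = sqrt(k/N).
N = 2^39 = 549755813888, k = 16
sin(theta) = sqrt(k/N) = 5.394796609e-06
theta = arcsin(sqrt(k/N)) = 5.394796609e-06 rad
P(j) reaches its first maximum when (2j+1)*theta is as close as possible to pi/2, i.e. j = round(pi/(4*theta) - 1/2).
pi/(4*theta) - 1/2 = 145583.8881
(For comparison, the common estimate pi/4 * sqrt(N/k) = 145584.3881; the exact maximiser is used here.)
Optimal iterations = 145584

145584


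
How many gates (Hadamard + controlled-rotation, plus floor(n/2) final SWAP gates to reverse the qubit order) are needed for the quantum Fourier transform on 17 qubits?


Hadamard gates: 17
Controlled rotations: n*(n-1)/2 = 17*16/2 = 136
SWAP gates: floor(n/2) = floor(17/2) = 8
Total = 17 + 136 + 8
= 161

161


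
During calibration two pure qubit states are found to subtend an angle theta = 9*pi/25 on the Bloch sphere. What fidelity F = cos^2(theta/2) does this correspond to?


For states separated by angle theta on Bloch sphere:
F = cos^2(theta/2)
theta = 9*pi/25 = 1.1310
theta/2 = 0.5655
cos(theta/2) = 0.8443
F = 0.7129

0.7129


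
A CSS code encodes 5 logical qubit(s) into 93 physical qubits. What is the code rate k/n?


Code rate R = k/n
= 5/93
= 0.0538

0.0538


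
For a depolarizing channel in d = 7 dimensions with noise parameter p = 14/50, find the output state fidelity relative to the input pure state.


F = (1-p) + p/d
= (1 - 0.2800) + 0.2800/7
= 0.7200 + 0.0400
= 0.7600

0.7600


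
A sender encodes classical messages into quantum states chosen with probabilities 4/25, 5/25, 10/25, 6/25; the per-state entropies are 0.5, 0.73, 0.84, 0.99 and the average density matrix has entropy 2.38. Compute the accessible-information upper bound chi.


chi = S(rho) - sum_i p_i * S(rho_i)
Weighted entropy = 4/25 * 0.5 + 5/25 * 0.73 + 10/25 * 0.84 + 6/25 * 0.99
= 0.7996
chi = 2.38 - 0.7996
= 1.5804

1.5804


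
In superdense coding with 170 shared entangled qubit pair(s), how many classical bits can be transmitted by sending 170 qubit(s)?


Superdense coding allows 2 classical bits per shared entangled pair.
170 pair(s) -> 2 * 170 = 340 classical bits

340


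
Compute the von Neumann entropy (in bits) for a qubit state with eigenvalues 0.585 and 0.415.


S = -p*log2(p) - (1-p)*log2(1-p)
p = 0.5850, 1-p = 0.4150
= -0.5850 * log2(0.5850) - 0.4150 * log2(0.4150)
= -(-0.4525) - (-0.5266)
= 0.9791

0.9791


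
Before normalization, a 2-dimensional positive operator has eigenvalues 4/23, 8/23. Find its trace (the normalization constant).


tr(M) = sum of eigenvalues
= 4/23 + 8/23
= 12/23
= 0.5217

0.5217


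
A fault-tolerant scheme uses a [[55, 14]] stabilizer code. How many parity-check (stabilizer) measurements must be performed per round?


For an [[n,k]] stabilizer code:
Number of stabilizer generators = n - k
= 55 - 14
= 41

41


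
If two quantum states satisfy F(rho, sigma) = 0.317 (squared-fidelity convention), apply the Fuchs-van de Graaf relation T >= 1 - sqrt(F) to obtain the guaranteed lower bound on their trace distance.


Fuchs-van de Graaf (squared-fidelity convention): 1 - sqrt(F) <= T <= sqrt(1 - F).
Lower bound: T >= 1 - sqrt(F)
sqrt(F) = sqrt(0.317) = 0.5630
T >= 1 - 0.5630
T >= 0.4370

0.4370


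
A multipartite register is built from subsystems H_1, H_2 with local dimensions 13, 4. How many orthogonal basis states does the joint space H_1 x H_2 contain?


dim(H_1 x H_2) = 13 * 4
= 52

52


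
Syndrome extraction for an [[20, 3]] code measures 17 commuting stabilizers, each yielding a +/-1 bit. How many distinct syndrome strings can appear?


Each stabilizer generator gives a binary (+1 or -1) measurement outcome.
With 17 independent generators:
Total syndromes = 2^17
= 131072

131072


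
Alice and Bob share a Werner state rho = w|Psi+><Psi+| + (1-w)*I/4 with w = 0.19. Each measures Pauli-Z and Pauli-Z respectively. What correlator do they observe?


|Psi+> = (|01> + |10>)/sqrt(2)
For the pure Bell state, <Z_A Z_B> = -1 (Bell-state Pauli correlator).
The maximally-mixed part I/4 has tr(I/4 * P tensor P) = 0 for any traceless Pauli P.
So <Z_A Z_B>_rho = w * (-1) + (1 - w) * 0
= 0.19 * (-1)
= -0.1900

-0.1900


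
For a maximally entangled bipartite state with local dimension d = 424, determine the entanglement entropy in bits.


For a maximally entangled state in d x d:
S = log2(d) = log2(424)
= 8.7279

8.7279


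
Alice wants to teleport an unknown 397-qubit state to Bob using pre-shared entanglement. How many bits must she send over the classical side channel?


Quantum teleportation requires 2 classical bits per qubit teleported.
397 qubit(s) -> 2 * 397 = 794 classical bits

794


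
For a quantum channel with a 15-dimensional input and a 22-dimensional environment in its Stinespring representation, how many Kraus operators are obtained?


Tracing out the environment in an orthonormal basis {|i>_E} gives Kraus operators K_i = <i|_E U |0>_E.
Number of Kraus operators = dim(H_env) = d_env
= 22

22


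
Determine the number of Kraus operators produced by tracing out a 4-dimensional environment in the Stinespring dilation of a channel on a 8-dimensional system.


Tracing out the environment in an orthonormal basis {|i>_E} gives Kraus operators K_i = <i|_E U |0>_E.
Number of Kraus operators = dim(H_env) = d_env
= 4

4


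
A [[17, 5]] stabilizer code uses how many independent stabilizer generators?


For an [[n,k]] stabilizer code:
Number of stabilizer generators = n - k
= 17 - 5
= 12

12


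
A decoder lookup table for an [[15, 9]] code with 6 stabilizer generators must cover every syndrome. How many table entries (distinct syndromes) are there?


Each stabilizer generator gives a binary (+1 or -1) measurement outcome.
With 6 independent generators:
Total syndromes = 2^6
= 64

64


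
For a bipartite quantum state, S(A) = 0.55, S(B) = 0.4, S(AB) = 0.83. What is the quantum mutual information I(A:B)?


I(A:B) = S(A) + S(B) - S(AB)
= 0.55 + 0.4 - 0.83
= 0.1200

0.1200


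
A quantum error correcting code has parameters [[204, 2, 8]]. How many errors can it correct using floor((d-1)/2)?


Code parameters: [[204, 2, 8]], distance d = 8.
Number of correctable errors = floor((d-1)/2)
= floor((8 - 1)/2)
= floor(7/2)
= 3

3


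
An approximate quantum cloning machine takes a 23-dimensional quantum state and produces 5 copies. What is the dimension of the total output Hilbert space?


Output space = H^(tensor 5) where dim(H) = 23
dim = 23^5
= 529 (after 2 factors)
= 12167 (after 3 factors)
= 279841 (after 4 factors)
= 6436343 (after 5 factors)
= 6436343

6436343


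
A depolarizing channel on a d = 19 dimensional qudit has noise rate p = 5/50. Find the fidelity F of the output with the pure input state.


F = (1-p) + p/d
= (1 - 0.1000) + 0.1000/19
= 0.9000 + 0.0053
= 0.9053

0.9053


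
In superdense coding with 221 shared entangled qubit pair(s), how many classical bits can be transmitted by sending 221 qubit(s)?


Superdense coding allows 2 classical bits per shared entangled pair.
221 pair(s) -> 2 * 221 = 442 classical bits

442


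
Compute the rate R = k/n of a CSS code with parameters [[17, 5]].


Code rate R = k/n
= 5/17
= 0.2941

0.2941


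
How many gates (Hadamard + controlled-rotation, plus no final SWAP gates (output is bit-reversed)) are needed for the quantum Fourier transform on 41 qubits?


Hadamard gates: 41
Controlled rotations: n*(n-1)/2 = 41*40/2 = 820
SWAP gates: 0 (omitted)
Total = 41 + 820
= 861

861
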